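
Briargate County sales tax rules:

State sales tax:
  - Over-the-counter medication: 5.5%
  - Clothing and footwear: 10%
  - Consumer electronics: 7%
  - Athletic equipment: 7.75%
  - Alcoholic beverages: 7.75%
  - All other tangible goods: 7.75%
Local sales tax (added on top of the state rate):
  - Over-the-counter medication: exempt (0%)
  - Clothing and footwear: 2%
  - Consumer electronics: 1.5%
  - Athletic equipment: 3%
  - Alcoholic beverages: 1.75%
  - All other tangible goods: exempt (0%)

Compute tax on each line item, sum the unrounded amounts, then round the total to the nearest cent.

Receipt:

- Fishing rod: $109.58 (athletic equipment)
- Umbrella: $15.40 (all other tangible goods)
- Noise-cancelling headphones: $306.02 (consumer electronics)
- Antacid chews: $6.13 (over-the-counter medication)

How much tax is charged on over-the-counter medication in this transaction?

$0.34

Antacid chews $6.13: over-the-counter medication → 5.5% + 0% local = 5.5% → $0.33715
Tax on over-the-counter medication: unrounded sum = $0.33715 → $0.34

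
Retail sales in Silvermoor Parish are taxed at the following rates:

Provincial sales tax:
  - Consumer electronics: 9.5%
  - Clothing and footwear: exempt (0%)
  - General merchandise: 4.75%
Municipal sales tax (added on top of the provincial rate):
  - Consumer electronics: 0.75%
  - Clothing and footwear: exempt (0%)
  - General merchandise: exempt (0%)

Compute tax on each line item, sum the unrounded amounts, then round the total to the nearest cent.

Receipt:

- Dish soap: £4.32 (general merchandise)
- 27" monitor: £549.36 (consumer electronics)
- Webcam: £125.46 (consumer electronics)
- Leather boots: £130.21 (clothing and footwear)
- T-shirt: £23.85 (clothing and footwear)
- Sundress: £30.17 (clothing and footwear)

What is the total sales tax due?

Dish soap £4.32: general merchandise → 4.75% + 0% municipal = 4.75% → £0.2052
27" monitor £549.36: consumer electronics → 9.5% + 0.75% municipal = 10.25% → £56.3094
Webcam £125.46: consumer electronics → 9.5% + 0.75% municipal = 10.25% → £12.85965
Leather boots £130.21: clothing and footwear → 0% + 0% municipal = 0% → £0.00
T-shirt £23.85: clothing and footwear → 0% + 0% municipal = 0% → £0.00
Sundress £30.17: clothing and footwear → 0% + 0% municipal = 0% → £0.00
Unrounded tax sum = £69.37425 → £69.37

£69.37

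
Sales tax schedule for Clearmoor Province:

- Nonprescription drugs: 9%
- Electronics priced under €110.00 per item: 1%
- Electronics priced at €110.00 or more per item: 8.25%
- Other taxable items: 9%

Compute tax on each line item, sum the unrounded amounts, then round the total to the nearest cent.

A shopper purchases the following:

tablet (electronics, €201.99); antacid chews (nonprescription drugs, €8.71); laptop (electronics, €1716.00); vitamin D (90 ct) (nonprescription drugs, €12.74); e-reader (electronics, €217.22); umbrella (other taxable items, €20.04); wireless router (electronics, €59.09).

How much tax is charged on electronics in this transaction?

Tablet €201.99: electronics, €110.00 or more → 8.25% → €16.664175
Laptop €1716.00: electronics, €110.00 or more → 8.25% → €141.57
E-reader €217.22: electronics, €110.00 or more → 8.25% → €17.92065
Wireless router €59.09: electronics, under €110.00 → 1% → €0.5909
Tax on electronics: unrounded sum = €176.745725 → €176.75

€176.75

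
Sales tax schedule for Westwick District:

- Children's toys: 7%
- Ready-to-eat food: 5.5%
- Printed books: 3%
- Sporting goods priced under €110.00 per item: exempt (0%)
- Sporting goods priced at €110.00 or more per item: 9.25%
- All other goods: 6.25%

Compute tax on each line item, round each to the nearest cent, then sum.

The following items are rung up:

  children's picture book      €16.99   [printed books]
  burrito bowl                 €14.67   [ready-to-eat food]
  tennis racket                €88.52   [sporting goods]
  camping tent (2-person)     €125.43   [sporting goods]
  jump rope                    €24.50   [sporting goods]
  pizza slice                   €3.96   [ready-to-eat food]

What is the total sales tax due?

Children's picture book €16.99: printed books → 3% → €0.51
Burrito bowl €14.67: ready-to-eat food → 5.5% → €0.81
Tennis racket €88.52: sporting goods, under €110.00 → 0% → €0.00
Camping tent (2-person) €125.43: sporting goods, €110.00 or more → 9.25% → €11.60
Jump rope €24.50: sporting goods, under €110.00 → 0% → €0.00
Pizza slice €3.96: ready-to-eat food → 5.5% → €0.22
Total tax = €0.51 + €0.81 + €11.60 + €0.22 = €13.14

€13.14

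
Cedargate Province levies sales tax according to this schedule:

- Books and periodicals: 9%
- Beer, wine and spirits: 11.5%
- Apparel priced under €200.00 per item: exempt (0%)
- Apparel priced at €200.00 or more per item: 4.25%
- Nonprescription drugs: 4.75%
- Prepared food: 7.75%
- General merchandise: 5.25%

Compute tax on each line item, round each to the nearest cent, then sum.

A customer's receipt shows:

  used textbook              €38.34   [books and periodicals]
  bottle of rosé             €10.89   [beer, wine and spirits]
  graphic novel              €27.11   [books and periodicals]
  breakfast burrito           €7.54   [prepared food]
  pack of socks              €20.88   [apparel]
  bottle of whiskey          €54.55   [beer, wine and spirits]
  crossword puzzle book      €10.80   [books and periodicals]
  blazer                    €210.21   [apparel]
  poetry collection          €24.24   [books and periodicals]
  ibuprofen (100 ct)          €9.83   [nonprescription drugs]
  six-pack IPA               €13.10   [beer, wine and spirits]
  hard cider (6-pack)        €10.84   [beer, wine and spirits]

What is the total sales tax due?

Used textbook €38.34: books and periodicals → 9% → €3.45
Bottle of rosé €10.89: beer, wine and spirits → 11.5% → €1.25
Graphic novel €27.11: books and periodicals → 9% → €2.44
Breakfast burrito €7.54: prepared food → 7.75% → €0.58
Pack of socks €20.88: apparel, under €200.00 → 0% → €0.00
Bottle of whiskey €54.55: beer, wine and spirits → 11.5% → €6.27
Crossword puzzle book €10.80: books and periodicals → 9% → €0.97
Blazer €210.21: apparel, €200.00 or more → 4.25% → €8.93
Poetry collection €24.24: books and periodicals → 9% → €2.18
Ibuprofen (100 ct) €9.83: nonprescription drugs → 4.75% → €0.47
Six-pack IPA €13.10: beer, wine and spirits → 11.5% → €1.51
Hard cider (6-pack) €10.84: beer, wine and spirits → 11.5% → €1.25
Total tax = €3.45 + €1.25 + €2.44 + €0.58 + €6.27 + €0.97 + €8.93 + €2.18 + €0.47 + €1.51 + €1.25 = €29.30

€29.30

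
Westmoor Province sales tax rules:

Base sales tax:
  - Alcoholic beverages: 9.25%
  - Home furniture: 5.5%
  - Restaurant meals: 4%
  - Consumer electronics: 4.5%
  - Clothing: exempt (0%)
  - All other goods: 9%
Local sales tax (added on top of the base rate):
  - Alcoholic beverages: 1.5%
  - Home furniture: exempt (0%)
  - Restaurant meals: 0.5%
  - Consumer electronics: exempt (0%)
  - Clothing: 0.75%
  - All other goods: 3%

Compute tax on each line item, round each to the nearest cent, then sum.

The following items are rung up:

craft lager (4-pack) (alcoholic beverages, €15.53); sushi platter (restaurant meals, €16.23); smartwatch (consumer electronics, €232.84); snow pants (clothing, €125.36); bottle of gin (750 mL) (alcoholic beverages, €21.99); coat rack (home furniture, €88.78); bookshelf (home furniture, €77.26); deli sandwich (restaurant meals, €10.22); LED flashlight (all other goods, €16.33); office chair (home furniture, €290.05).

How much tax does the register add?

Craft lager (4-pack) €15.53: alcoholic beverages → 9.25% + 1.5% local = 10.75% → €1.67
Sushi platter €16.23: restaurant meals → 4% + 0.5% local = 4.5% → €0.73
Smartwatch €232.84: consumer electronics → 4.5% + 0% local = 4.5% → €10.48
Snow pants €125.36: clothing → 0% + 0.75% local = 0.75% → €0.94
Bottle of gin (750 mL) €21.99: alcoholic beverages → 9.25% + 1.5% local = 10.75% → €2.36
Coat rack €88.78: home furniture → 5.5% + 0% local = 5.5% → €4.88
Bookshelf €77.26: home furniture → 5.5% + 0% local = 5.5% → €4.25
Deli sandwich €10.22: restaurant meals → 4% + 0.5% local = 4.5% → €0.46
LED flashlight €16.33: all other goods → 9% + 3% local = 12% → €1.96
Office chair €290.05: home furniture → 5.5% + 0% local = 5.5% → €15.95
Total tax = €1.67 + €0.73 + €10.48 + €0.94 + €2.36 + €4.88 + €4.25 + €0.46 + €1.96 + €15.95 = €43.68

€43.68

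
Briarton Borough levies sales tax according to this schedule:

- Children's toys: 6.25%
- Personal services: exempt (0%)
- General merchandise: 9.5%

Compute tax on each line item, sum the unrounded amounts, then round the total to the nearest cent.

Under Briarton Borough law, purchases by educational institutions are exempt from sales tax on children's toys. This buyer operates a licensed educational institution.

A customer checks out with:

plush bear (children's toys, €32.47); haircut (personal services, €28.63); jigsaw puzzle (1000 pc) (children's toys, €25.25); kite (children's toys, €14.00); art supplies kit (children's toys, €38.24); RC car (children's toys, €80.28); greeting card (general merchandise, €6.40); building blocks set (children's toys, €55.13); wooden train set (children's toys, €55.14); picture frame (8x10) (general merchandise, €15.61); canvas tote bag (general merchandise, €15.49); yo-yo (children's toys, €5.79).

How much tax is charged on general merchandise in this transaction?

€3.56

Greeting card €6.40: general merchandise → 9.5% → €0.608
Picture frame (8x10) €15.61: general merchandise → 9.5% → €1.48295
Canvas tote bag €15.49: general merchandise → 9.5% → €1.47155
Tax on general merchandise: unrounded sum = €3.5625 → €3.56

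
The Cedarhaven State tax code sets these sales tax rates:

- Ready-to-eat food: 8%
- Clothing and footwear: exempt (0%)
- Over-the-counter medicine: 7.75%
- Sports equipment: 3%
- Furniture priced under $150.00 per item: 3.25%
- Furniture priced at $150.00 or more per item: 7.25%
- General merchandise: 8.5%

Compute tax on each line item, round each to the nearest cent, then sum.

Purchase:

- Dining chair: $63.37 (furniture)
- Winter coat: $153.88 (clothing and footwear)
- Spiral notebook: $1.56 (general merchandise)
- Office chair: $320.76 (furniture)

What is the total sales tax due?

Dining chair $63.37: furniture, under $150.00 → 3.25% → $2.06
Winter coat $153.88: clothing and footwear → 0% → $0.00
Spiral notebook $1.56: general merchandise → 8.5% → $0.13
Office chair $320.76: furniture, $150.00 or more → 7.25% → $23.26
Total tax = $2.06 + $0.13 + $23.26 = $25.45

$25.45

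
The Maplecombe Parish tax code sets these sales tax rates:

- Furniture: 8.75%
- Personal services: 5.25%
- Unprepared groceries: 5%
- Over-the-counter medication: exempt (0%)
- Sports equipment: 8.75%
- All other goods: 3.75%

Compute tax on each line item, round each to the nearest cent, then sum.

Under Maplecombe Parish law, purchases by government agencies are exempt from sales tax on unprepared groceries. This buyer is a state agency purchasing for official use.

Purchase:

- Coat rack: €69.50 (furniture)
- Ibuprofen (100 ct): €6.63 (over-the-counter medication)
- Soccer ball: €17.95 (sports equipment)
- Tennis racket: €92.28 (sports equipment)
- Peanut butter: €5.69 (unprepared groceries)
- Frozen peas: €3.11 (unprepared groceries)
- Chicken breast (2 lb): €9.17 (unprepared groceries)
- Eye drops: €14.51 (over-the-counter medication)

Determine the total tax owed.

Coat rack €69.50: furniture → 8.75% → €6.08
Ibuprofen (100 ct) €6.63: over-the-counter medication → 0% → €0.00
Soccer ball €17.95: sports equipment → 8.75% → €1.57
Tennis racket €92.28: sports equipment → 8.75% → €8.07
Peanut butter €5.69: unprepared groceries, buyer-exempt → 0% → €0.00
Frozen peas €3.11: unprepared groceries, buyer-exempt → 0% → €0.00
Chicken breast (2 lb) €9.17: unprepared groceries, buyer-exempt → 0% → €0.00
Eye drops €14.51: over-the-counter medication → 0% → €0.00
Total tax = €6.08 + €1.57 + €8.07 = €15.72

€15.72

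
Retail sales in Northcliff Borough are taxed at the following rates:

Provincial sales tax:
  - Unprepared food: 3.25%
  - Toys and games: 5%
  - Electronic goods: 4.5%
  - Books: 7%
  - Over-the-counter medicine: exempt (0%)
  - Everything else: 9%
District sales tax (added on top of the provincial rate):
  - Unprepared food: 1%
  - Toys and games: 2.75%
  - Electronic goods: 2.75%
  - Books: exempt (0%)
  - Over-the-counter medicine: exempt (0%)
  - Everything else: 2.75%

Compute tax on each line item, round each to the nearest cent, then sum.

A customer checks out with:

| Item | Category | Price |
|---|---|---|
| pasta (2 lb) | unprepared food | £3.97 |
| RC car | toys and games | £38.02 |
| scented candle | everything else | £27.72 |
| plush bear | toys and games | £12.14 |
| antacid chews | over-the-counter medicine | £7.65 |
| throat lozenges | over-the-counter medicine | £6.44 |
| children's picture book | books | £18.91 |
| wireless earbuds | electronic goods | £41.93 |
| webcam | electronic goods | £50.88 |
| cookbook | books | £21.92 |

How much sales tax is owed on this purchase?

Pasta (2 lb) £3.97: unprepared food → 3.25% + 1% district = 4.25% → £0.17
RC car £38.02: toys and games → 5% + 2.75% district = 7.75% → £2.95
Scented candle £27.72: everything else → 9% + 2.75% district = 11.75% → £3.26
Plush bear £12.14: toys and games → 5% + 2.75% district = 7.75% → £0.94
Antacid chews £7.65: over-the-counter medicine → 0% + 0% district = 0% → £0.00
Throat lozenges £6.44: over-the-counter medicine → 0% + 0% district = 0% → £0.00
Children's picture book £18.91: books → 7% + 0% district = 7% → £1.32
Wireless earbuds £41.93: electronic goods → 4.5% + 2.75% district = 7.25% → £3.04
Webcam £50.88: electronic goods → 4.5% + 2.75% district = 7.25% → £3.69
Cookbook £21.92: books → 7% + 0% district = 7% → £1.53
Total tax = £0.17 + £2.95 + £3.26 + £0.94 + £1.32 + £3.04 + £3.69 + £1.53 = £16.90

£16.90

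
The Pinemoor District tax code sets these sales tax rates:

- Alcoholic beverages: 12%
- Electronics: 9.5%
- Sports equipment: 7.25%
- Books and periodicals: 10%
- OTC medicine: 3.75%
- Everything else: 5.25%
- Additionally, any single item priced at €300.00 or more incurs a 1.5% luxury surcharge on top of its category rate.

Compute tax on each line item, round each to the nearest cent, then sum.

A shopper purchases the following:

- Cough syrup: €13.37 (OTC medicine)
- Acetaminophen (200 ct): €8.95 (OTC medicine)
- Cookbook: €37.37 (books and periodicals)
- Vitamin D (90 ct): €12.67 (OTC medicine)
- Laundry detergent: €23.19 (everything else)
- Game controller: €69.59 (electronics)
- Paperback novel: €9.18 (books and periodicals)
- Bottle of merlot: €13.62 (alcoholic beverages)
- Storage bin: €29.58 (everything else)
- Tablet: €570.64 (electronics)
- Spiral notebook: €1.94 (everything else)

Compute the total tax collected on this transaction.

€79.86

Cough syrup €13.37: OTC medicine → 3.75% → €0.50
Acetaminophen (200 ct) €8.95: OTC medicine → 3.75% → €0.34
Cookbook €37.37: books and periodicals → 10% → €3.74
Vitamin D (90 ct) €12.67: OTC medicine → 3.75% → €0.48
Laundry detergent €23.19: everything else → 5.25% → €1.22
Game controller €69.59: electronics → 9.5% → €6.61
Paperback novel €9.18: books and periodicals → 10% → €0.92
Bottle of merlot €13.62: alcoholic beverages → 12% → €1.63
Storage bin €29.58: everything else → 5.25% → €1.55
Tablet €570.64: electronics → 9.5% + 1.5% surcharge = 11% → €62.77
Spiral notebook €1.94: everything else → 5.25% → €0.10
Total tax = €0.50 + €0.34 + €3.74 + €0.48 + €1.22 + €6.61 + €0.92 + €1.63 + €1.55 + €62.77 + €0.10 = €79.86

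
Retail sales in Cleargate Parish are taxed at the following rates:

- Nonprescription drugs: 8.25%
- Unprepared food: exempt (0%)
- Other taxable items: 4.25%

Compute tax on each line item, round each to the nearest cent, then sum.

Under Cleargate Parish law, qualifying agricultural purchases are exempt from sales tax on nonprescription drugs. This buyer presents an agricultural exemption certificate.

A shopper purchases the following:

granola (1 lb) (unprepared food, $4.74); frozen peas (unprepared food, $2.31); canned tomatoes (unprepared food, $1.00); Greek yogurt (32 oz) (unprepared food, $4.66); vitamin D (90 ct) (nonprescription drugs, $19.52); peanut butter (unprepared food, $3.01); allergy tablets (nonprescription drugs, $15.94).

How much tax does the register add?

$0.00

Granola (1 lb) $4.74: unprepared food → 0% → $0.00
Frozen peas $2.31: unprepared food → 0% → $0.00
Canned tomatoes $1.00: unprepared food → 0% → $0.00
Greek yogurt (32 oz) $4.66: unprepared food → 0% → $0.00
Vitamin D (90 ct) $19.52: nonprescription drugs, buyer-exempt → 0% → $0.00
Peanut butter $3.01: unprepared food → 0% → $0.00
Allergy tablets $15.94: nonprescription drugs, buyer-exempt → 0% → $0.00
Total tax = $0.00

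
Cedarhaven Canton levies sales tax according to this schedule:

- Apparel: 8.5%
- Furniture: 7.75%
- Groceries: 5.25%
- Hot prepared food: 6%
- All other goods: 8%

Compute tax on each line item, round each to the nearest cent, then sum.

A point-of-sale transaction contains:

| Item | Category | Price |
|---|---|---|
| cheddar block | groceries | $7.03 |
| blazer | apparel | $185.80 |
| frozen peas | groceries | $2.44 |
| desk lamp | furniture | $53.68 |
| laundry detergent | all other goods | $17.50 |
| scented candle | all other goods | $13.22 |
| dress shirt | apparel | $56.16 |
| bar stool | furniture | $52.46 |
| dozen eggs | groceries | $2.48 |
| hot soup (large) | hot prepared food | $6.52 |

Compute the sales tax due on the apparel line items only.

Blazer $185.80: apparel → 8.5% → $15.79
Dress shirt $56.16: apparel → 8.5% → $4.77
Tax on apparel = $15.79 + $4.77 = $20.56

$20.56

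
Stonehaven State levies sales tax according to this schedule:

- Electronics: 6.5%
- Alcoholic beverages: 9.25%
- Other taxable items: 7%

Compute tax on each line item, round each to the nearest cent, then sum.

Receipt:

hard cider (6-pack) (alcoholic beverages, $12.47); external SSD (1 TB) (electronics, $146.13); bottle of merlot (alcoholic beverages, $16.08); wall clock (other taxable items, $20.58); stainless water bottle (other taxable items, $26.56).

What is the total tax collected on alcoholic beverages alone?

Hard cider (6-pack) $12.47: alcoholic beverages → 9.25% → $1.15
Bottle of merlot $16.08: alcoholic beverages → 9.25% → $1.49
Tax on alcoholic beverages = $1.15 + $1.49 = $2.64

$2.64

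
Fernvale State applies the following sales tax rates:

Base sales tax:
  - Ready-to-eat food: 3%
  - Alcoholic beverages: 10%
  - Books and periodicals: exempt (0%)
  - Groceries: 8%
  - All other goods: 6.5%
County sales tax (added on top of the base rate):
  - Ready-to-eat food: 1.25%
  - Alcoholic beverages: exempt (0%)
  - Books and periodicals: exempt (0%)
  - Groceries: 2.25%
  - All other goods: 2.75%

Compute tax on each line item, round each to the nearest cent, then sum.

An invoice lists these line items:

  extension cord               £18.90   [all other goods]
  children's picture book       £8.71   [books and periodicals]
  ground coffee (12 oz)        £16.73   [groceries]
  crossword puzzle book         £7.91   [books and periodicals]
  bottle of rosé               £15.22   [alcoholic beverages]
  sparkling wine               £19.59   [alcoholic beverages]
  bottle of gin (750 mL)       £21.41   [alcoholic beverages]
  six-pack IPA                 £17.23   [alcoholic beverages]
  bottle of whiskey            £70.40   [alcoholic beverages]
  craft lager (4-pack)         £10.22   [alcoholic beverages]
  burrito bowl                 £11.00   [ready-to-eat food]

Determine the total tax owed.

£19.33

Extension cord £18.90: all other goods → 6.5% + 2.75% county = 9.25% → £1.75
Children's picture book £8.71: books and periodicals → 0% + 0% county = 0% → £0.00
Ground coffee (12 oz) £16.73: groceries → 8% + 2.25% county = 10.25% → £1.71
Crossword puzzle book £7.91: books and periodicals → 0% + 0% county = 0% → £0.00
Bottle of rosé £15.22: alcoholic beverages → 10% + 0% county = 10% → £1.52
Sparkling wine £19.59: alcoholic beverages → 10% + 0% county = 10% → £1.96
Bottle of gin (750 mL) £21.41: alcoholic beverages → 10% + 0% county = 10% → £2.14
Six-pack IPA £17.23: alcoholic beverages → 10% + 0% county = 10% → £1.72
Bottle of whiskey £70.40: alcoholic beverages → 10% + 0% county = 10% → £7.04
Craft lager (4-pack) £10.22: alcoholic beverages → 10% + 0% county = 10% → £1.02
Burrito bowl £11.00: ready-to-eat food → 3% + 1.25% county = 4.25% → £0.47
Total tax = £1.75 + £1.71 + £1.52 + £1.96 + £2.14 + £1.72 + £7.04 + £1.02 + £0.47 = £19.33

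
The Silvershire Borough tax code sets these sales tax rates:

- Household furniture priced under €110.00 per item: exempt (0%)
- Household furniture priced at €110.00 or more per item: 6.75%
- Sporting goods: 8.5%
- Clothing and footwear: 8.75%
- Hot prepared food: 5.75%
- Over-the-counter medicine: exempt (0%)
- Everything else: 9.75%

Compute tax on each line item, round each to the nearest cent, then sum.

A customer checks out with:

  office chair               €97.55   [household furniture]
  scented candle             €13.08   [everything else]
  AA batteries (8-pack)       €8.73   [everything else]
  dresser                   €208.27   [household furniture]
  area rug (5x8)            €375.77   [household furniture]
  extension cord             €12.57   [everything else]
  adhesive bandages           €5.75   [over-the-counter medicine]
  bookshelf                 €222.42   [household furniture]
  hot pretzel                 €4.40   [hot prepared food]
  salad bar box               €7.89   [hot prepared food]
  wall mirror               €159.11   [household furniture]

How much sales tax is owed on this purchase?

Office chair €97.55: household furniture, under €110.00 → 0% → €0.00
Scented candle €13.08: everything else → 9.75% → €1.28
AA batteries (8-pack) €8.73: everything else → 9.75% → €0.85
Dresser €208.27: household furniture, €110.00 or more → 6.75% → €14.06
Area rug (5x8) €375.77: household furniture, €110.00 or more → 6.75% → €25.36
Extension cord €12.57: everything else → 9.75% → €1.23
Adhesive bandages €5.75: over-the-counter medicine → 0% → €0.00
Bookshelf €222.42: household furniture, €110.00 or more → 6.75% → €15.01
Hot pretzel €4.40: hot prepared food → 5.75% → €0.25
Salad bar box €7.89: hot prepared food → 5.75% → €0.45
Wall mirror €159.11: household furniture, €110.00 or more → 6.75% → €10.74
Total tax = €1.28 + €0.85 + €14.06 + €25.36 + €1.23 + €15.01 + €0.25 + €0.45 + €10.74 = €69.23

€69.23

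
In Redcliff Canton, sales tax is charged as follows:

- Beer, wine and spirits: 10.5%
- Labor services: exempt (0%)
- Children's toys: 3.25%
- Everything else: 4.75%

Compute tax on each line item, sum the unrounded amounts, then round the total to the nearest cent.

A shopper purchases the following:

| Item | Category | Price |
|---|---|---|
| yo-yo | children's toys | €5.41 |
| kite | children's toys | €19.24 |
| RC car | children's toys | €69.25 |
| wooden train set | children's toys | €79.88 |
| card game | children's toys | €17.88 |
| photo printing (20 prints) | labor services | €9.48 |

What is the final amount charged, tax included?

Yo-yo €5.41: children's toys → 3.25% → €0.175825
Kite €19.24: children's toys → 3.25% → €0.6253
RC car €69.25: children's toys → 3.25% → €2.250625
Wooden train set €79.88: children's toys → 3.25% → €2.5961
Card game €17.88: children's toys → 3.25% → €0.5811
Photo printing (20 prints) €9.48: labor services → 0% → €0.00
Subtotal = €201.14; unrounded tax = €6.22895 → €6.23; total due = €207.37

€207.37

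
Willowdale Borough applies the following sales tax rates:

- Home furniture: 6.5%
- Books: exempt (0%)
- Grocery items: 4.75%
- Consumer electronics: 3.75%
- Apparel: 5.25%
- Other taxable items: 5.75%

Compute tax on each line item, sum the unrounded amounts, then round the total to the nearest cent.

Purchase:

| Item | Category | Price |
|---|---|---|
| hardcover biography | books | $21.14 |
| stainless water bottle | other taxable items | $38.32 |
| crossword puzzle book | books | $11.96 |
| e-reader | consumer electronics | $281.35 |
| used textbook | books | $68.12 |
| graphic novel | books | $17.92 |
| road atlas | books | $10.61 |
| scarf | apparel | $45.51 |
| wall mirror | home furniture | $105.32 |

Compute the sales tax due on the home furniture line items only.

$6.85

Wall mirror $105.32: home furniture → 6.5% → $6.8458
Tax on home furniture: unrounded sum = $6.8458 → $6.85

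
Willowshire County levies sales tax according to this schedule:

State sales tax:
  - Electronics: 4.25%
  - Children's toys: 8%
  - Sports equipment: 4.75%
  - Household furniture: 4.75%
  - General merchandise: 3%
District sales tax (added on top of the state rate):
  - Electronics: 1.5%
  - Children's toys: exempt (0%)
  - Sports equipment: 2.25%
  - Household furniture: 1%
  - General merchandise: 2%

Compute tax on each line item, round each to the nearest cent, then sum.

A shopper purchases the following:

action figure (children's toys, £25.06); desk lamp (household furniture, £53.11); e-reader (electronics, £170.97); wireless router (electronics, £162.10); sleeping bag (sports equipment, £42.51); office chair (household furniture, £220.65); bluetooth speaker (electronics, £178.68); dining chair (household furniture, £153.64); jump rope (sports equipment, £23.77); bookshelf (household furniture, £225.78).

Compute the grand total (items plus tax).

£1329.88

Action figure £25.06: children's toys → 8% + 0% district = 8% → £2.00
Desk lamp £53.11: household furniture → 4.75% + 1% district = 5.75% → £3.05
E-reader £170.97: electronics → 4.25% + 1.5% district = 5.75% → £9.83
Wireless router £162.10: electronics → 4.25% + 1.5% district = 5.75% → £9.32
Sleeping bag £42.51: sports equipment → 4.75% + 2.25% district = 7% → £2.98
Office chair £220.65: household furniture → 4.75% + 1% district = 5.75% → £12.69
Bluetooth speaker £178.68: electronics → 4.25% + 1.5% district = 5.75% → £10.27
Dining chair £153.64: household furniture → 4.75% + 1% district = 5.75% → £8.83
Jump rope £23.77: sports equipment → 4.75% + 2.25% district = 7% → £1.66
Bookshelf £225.78: household furniture → 4.75% + 1% district = 5.75% → £12.98
Subtotal = £1256.27; tax = £73.61; total due = £1329.88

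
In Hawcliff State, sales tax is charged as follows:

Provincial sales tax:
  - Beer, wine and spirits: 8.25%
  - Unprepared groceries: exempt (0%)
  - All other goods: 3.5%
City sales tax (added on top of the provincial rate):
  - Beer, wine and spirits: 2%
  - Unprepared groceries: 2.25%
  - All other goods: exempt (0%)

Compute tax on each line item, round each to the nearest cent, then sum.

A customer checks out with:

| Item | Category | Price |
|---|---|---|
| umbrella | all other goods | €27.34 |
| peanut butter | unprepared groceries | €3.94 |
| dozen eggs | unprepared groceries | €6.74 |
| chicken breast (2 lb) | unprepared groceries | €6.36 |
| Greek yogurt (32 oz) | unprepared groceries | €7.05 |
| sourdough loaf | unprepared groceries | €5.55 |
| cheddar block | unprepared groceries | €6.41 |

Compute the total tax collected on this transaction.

€1.76

Umbrella €27.34: all other goods → 3.5% + 0% city = 3.5% → €0.96
Peanut butter €3.94: unprepared groceries → 0% + 2.25% city = 2.25% → €0.09
Dozen eggs €6.74: unprepared groceries → 0% + 2.25% city = 2.25% → €0.15
Chicken breast (2 lb) €6.36: unprepared groceries → 0% + 2.25% city = 2.25% → €0.14
Greek yogurt (32 oz) €7.05: unprepared groceries → 0% + 2.25% city = 2.25% → €0.16
Sourdough loaf €5.55: unprepared groceries → 0% + 2.25% city = 2.25% → €0.12
Cheddar block €6.41: unprepared groceries → 0% + 2.25% city = 2.25% → €0.14
Total tax = €0.96 + €0.09 + €0.15 + €0.14 + €0.16 + €0.12 + €0.14 = €1.76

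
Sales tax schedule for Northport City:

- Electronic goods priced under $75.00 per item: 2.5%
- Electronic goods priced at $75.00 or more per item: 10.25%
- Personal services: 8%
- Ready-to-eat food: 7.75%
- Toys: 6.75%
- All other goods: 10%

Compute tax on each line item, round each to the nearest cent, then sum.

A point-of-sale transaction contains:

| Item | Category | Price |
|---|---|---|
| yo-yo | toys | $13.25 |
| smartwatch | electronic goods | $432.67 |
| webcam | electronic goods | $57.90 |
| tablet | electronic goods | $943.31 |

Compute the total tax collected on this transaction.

Yo-yo $13.25: toys → 6.75% → $0.89
Smartwatch $432.67: electronic goods, $75.00 or more → 10.25% → $44.35
Webcam $57.90: electronic goods, under $75.00 → 2.5% → $1.45
Tablet $943.31: electronic goods, $75.00 or more → 10.25% → $96.69
Total tax = $0.89 + $44.35 + $1.45 + $96.69 = $143.38

$143.38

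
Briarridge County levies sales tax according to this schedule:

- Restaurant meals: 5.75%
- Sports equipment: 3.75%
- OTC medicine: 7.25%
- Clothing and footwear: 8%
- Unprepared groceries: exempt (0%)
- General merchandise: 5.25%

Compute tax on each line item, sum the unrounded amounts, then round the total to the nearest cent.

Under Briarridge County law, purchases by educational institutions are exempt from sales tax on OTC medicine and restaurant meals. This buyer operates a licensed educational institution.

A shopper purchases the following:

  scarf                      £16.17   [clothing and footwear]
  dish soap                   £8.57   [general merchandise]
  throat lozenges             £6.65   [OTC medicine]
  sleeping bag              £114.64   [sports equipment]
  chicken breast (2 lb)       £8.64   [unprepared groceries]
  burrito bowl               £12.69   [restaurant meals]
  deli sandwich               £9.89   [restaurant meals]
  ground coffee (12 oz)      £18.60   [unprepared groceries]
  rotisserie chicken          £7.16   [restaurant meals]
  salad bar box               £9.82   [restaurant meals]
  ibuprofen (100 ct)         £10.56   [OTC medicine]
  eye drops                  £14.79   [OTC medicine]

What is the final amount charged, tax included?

£244.22

Scarf £16.17: clothing and footwear → 8% → £1.2936
Dish soap £8.57: general merchandise → 5.25% → £0.449925
Throat lozenges £6.65: OTC medicine, buyer-exempt → 0% → £0.00
Sleeping bag £114.64: sports equipment → 3.75% → £4.299
Chicken breast (2 lb) £8.64: unprepared groceries → 0% → £0.00
Burrito bowl £12.69: restaurant meals, buyer-exempt → 0% → £0.00
Deli sandwich £9.89: restaurant meals, buyer-exempt → 0% → £0.00
Ground coffee (12 oz) £18.60: unprepared groceries → 0% → £0.00
Rotisserie chicken £7.16: restaurant meals, buyer-exempt → 0% → £0.00
Salad bar box £9.82: restaurant meals, buyer-exempt → 0% → £0.00
Ibuprofen (100 ct) £10.56: OTC medicine, buyer-exempt → 0% → £0.00
Eye drops £14.79: OTC medicine, buyer-exempt → 0% → £0.00
Subtotal = £238.18; unrounded tax = £6.042525 → £6.04; total due = £244.22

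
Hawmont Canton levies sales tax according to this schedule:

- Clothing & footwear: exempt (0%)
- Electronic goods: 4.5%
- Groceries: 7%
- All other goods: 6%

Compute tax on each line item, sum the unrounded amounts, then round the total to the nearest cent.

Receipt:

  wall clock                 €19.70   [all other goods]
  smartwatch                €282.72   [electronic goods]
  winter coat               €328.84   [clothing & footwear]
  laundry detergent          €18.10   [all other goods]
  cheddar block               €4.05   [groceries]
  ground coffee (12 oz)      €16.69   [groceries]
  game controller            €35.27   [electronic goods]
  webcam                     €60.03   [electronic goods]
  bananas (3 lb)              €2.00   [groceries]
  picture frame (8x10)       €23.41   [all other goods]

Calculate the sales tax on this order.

€22.28

Wall clock €19.70: all other goods → 6% → €1.182
Smartwatch €282.72: electronic goods → 4.5% → €12.7224
Winter coat €328.84: clothing & footwear → 0% → €0.00
Laundry detergent €18.10: all other goods → 6% → €1.086
Cheddar block €4.05: groceries → 7% → €0.2835
Ground coffee (12 oz) €16.69: groceries → 7% → €1.1683
Game controller €35.27: electronic goods → 4.5% → €1.58715
Webcam €60.03: electronic goods → 4.5% → €2.70135
Bananas (3 lb) €2.00: groceries → 7% → €0.14
Picture frame (8x10) €23.41: all other goods → 6% → €1.4046
Unrounded tax sum = €22.2753 → €22.28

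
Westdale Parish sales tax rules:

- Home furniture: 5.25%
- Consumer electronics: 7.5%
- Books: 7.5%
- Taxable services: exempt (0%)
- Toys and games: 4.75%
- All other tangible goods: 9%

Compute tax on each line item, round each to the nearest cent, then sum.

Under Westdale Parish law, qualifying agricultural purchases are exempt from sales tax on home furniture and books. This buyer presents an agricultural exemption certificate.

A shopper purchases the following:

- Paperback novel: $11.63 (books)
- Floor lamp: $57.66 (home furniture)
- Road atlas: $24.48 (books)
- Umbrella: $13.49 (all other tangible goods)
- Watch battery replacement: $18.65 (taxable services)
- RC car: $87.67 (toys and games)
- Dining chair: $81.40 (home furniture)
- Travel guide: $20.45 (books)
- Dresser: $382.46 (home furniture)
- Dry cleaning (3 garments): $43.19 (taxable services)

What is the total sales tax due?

Paperback novel $11.63: books, buyer-exempt → 0% → $0.00
Floor lamp $57.66: home furniture, buyer-exempt → 0% → $0.00
Road atlas $24.48: books, buyer-exempt → 0% → $0.00
Umbrella $13.49: all other tangible goods → 9% → $1.21
Watch battery replacement $18.65: taxable services → 0% → $0.00
RC car $87.67: toys and games → 4.75% → $4.16
Dining chair $81.40: home furniture, buyer-exempt → 0% → $0.00
Travel guide $20.45: books, buyer-exempt → 0% → $0.00
Dresser $382.46: home furniture, buyer-exempt → 0% → $0.00
Dry cleaning (3 garments) $43.19: taxable services → 0% → $0.00
Total tax = $1.21 + $4.16 = $5.37

$5.37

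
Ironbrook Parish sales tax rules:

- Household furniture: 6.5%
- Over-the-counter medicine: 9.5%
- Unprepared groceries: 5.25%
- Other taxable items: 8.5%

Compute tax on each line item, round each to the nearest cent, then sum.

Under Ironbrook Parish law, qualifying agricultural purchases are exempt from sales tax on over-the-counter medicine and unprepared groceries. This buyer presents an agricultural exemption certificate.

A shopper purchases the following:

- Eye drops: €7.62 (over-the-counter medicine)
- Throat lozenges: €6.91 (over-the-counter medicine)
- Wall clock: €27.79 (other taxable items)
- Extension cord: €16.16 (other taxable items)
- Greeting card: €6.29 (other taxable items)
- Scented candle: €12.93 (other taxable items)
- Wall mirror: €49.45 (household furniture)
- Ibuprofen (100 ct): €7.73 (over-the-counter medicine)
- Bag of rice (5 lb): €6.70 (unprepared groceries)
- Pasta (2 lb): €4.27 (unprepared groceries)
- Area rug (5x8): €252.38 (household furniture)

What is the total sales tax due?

€24.97

Eye drops €7.62: over-the-counter medicine, buyer-exempt → 0% → €0.00
Throat lozenges €6.91: over-the-counter medicine, buyer-exempt → 0% → €0.00
Wall clock €27.79: other taxable items → 8.5% → €2.36
Extension cord €16.16: other taxable items → 8.5% → €1.37
Greeting card €6.29: other taxable items → 8.5% → €0.53
Scented candle €12.93: other taxable items → 8.5% → €1.10
Wall mirror €49.45: household furniture → 6.5% → €3.21
Ibuprofen (100 ct) €7.73: over-the-counter medicine, buyer-exempt → 0% → €0.00
Bag of rice (5 lb) €6.70: unprepared groceries, buyer-exempt → 0% → €0.00
Pasta (2 lb) €4.27: unprepared groceries, buyer-exempt → 0% → €0.00
Area rug (5x8) €252.38: household furniture → 6.5% → €16.40
Total tax = €2.36 + €1.37 + €0.53 + €1.10 + €3.21 + €16.40 = €24.97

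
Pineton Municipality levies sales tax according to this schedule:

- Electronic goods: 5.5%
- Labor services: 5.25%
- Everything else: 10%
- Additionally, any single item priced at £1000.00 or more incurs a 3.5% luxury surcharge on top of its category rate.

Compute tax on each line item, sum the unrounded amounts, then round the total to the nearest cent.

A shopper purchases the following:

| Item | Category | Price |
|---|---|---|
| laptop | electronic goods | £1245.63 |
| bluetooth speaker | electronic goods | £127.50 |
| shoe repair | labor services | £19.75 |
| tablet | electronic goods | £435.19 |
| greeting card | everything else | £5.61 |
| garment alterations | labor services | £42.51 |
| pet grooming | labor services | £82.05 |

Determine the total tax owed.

Laptop £1245.63: electronic goods → 5.5% + 3.5% surcharge = 9% → £112.1067
Bluetooth speaker £127.50: electronic goods → 5.5% → £7.0125
Shoe repair £19.75: labor services → 5.25% → £1.036875
Tablet £435.19: electronic goods → 5.5% → £23.93545
Greeting card £5.61: everything else → 10% → £0.561
Garment alterations £42.51: labor services → 5.25% → £2.231775
Pet grooming £82.05: labor services → 5.25% → £4.307625
Unrounded tax sum = £151.191925 → £151.19

£151.19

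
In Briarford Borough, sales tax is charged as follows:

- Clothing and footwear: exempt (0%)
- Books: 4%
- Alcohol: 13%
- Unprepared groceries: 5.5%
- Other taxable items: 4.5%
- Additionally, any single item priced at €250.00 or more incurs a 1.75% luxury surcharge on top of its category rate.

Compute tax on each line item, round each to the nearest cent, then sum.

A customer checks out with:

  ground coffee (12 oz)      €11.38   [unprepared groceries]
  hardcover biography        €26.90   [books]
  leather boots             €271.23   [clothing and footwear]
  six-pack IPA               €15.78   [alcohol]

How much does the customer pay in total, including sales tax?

€333.80

Ground coffee (12 oz) €11.38: unprepared groceries → 5.5% → €0.63
Hardcover biography €26.90: books → 4% → €1.08
Leather boots €271.23: clothing and footwear → 0% + 1.75% surcharge = 1.75% → €4.75
Six-pack IPA €15.78: alcohol → 13% → €2.05
Subtotal = €325.29; tax = €8.51; total due = €333.80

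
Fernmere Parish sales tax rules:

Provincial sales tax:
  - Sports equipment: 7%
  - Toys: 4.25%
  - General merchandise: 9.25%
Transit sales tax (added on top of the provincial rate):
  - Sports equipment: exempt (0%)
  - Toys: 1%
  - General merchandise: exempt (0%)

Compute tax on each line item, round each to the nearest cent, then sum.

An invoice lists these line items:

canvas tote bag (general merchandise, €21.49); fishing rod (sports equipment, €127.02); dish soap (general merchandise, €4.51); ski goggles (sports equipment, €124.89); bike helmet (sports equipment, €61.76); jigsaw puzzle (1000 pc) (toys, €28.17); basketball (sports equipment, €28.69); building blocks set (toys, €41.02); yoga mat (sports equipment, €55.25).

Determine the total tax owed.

Canvas tote bag €21.49: general merchandise → 9.25% + 0% transit = 9.25% → €1.99
Fishing rod €127.02: sports equipment → 7% + 0% transit = 7% → €8.89
Dish soap €4.51: general merchandise → 9.25% + 0% transit = 9.25% → €0.42
Ski goggles €124.89: sports equipment → 7% + 0% transit = 7% → €8.74
Bike helmet €61.76: sports equipment → 7% + 0% transit = 7% → €4.32
Jigsaw puzzle (1000 pc) €28.17: toys → 4.25% + 1% transit = 5.25% → €1.48
Basketball €28.69: sports equipment → 7% + 0% transit = 7% → €2.01
Building blocks set €41.02: toys → 4.25% + 1% transit = 5.25% → €2.15
Yoga mat €55.25: sports equipment → 7% + 0% transit = 7% → €3.87
Total tax = €1.99 + €8.89 + €0.42 + €8.74 + €4.32 + €1.48 + €2.01 + €2.15 + €3.87 = €33.87

€33.87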